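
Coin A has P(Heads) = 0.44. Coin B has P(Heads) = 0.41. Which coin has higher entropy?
A

For binary distributions, entropy is maximized at p=0.5 and decreases as p moves toward 0 or 1.

H(A) = H(0.44) = 0.9896 bits
H(B) = H(0.41) = 0.9765 bits

Distribution A (p=0.44) is closer to uniform (p=0.5), so it has higher entropy.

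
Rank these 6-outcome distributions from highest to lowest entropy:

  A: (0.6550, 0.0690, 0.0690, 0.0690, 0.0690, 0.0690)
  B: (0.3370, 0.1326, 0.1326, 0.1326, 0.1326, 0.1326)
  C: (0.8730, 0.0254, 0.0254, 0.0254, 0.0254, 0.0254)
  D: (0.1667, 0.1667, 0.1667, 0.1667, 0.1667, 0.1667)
D > B > A > C

Key insight: Entropy is maximized by uniform distributions and minimized by concentrated distributions.

Entropies:
  H(A) = 1.7306 bits
  H(B) = 2.4614 bits
  H(C) = 0.8440 bits
  H(D) = 2.5850 bits

Ranking: D > B > A > C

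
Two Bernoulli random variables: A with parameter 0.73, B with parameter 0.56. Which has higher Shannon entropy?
B

For binary distributions, entropy is maximized at p=0.5 and decreases as p moves toward 0 or 1.

H(A) = H(0.73) = 0.8415 bits
H(B) = H(0.56) = 0.9896 bits

Distribution B (p=0.56) is closer to uniform (p=0.5), so it has higher entropy.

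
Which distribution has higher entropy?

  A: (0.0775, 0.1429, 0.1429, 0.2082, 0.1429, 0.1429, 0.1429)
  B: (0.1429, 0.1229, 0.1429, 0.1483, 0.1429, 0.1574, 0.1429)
B

Both distributions are close to uniform, making this a harder comparison.

H(A) = 2.7626 bits
H(B) = 2.8041 bits

The distribution closer to uniform has higher entropy.
Answer: B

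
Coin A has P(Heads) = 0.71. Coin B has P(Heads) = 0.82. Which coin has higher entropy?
A

For binary distributions, entropy is maximized at p=0.5 and decreases as p moves toward 0 or 1.

H(A) = H(0.71) = 0.8687 bits
H(B) = H(0.82) = 0.6801 bits

Distribution A (p=0.71) is closer to uniform (p=0.5), so it has higher entropy.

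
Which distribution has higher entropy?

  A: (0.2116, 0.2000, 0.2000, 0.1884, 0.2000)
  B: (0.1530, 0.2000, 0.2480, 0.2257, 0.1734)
A

Both distributions are close to uniform, making this a harder comparison.

H(A) = 2.3210 bits
H(B) = 2.3006 bits

The distribution closer to uniform has higher entropy.
Answer: A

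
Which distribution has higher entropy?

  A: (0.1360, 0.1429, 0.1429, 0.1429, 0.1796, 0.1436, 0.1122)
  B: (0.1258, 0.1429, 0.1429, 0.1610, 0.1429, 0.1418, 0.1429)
B

Both distributions are close to uniform, making this a harder comparison.

H(A) = 2.7957 bits
H(B) = 2.8042 bits

The distribution closer to uniform has higher entropy.
Answer: B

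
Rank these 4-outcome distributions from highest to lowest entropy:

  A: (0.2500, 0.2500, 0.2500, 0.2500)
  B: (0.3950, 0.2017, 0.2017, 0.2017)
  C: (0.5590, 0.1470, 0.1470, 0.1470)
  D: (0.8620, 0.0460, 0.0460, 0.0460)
A > B > C > D

Key insight: Entropy is maximized by uniform distributions and minimized by concentrated distributions.

Entropies:
  H(A) = 2.0000 bits
  H(B) = 1.9269 bits
  H(C) = 1.6889 bits
  H(D) = 0.7977 bits

Ranking: A > B > C > D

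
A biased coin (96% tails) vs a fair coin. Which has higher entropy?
Fair coin

The fair coin is uniform (p=0.5), maximizing binary entropy at 1 bit. The biased coin has H(0.96) ≈ 0.242 bits — its outcome is more predictable, so its entropy is lower.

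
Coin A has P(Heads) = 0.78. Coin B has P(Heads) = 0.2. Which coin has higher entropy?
A

For binary distributions, entropy is maximized at p=0.5 and decreases as p moves toward 0 or 1.

H(A) = H(0.78) = 0.7602 bits
H(B) = H(0.2) = 0.7219 bits

Distribution A (p=0.78) is closer to uniform (p=0.5), so it has higher entropy.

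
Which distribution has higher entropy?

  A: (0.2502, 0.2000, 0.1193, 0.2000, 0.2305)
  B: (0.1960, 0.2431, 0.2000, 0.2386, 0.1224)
B

Both distributions are close to uniform, making this a harder comparison.

H(A) = 2.2828 bits
H(B) = 2.2853 bits

The distribution closer to uniform has higher entropy.
Answer: B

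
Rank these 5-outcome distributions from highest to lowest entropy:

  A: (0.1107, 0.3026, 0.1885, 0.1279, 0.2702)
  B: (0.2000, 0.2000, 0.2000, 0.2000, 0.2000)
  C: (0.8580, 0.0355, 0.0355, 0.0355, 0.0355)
B > A > C

Key insight: Entropy is maximized by uniform distributions and minimized by concentrated distributions.

- Uniform distributions have maximum entropy log₂(5) = 2.3219 bits
- The more "peaked" or concentrated a distribution, the lower its entropy

Entropies:
  H(A) = 2.2168 bits
  H(B) = 2.3219 bits
  H(C) = 0.8735 bits

Ranking: B > A > C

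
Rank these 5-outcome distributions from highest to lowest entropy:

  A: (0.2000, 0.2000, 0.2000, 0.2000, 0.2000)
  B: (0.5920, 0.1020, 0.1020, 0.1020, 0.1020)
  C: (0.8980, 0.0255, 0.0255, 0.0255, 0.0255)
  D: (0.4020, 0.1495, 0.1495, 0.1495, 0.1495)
A > D > B > C

Key insight: Entropy is maximized by uniform distributions and minimized by concentrated distributions.

Entropies:
  H(A) = 2.3219 bits
  H(B) = 1.7914 bits
  H(C) = 0.6793 bits
  H(D) = 2.1681 bits

Ranking: A > D > B > C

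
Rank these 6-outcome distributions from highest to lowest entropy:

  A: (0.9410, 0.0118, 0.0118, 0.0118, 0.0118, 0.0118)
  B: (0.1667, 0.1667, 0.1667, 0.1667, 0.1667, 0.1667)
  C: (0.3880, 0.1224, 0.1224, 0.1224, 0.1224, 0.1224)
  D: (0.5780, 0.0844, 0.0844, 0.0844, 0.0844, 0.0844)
B > C > D > A

Key insight: Entropy is maximized by uniform distributions and minimized by concentrated distributions.

Entropies:
  H(A) = 0.4605 bits
  H(B) = 2.5850 bits
  H(C) = 2.3845 bits
  H(D) = 1.9622 bits

Ranking: B > C > D > A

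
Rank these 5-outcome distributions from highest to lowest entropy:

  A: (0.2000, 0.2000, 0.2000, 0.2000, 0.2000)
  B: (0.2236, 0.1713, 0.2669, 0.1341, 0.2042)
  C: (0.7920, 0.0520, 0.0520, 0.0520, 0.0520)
A > B > C

Key insight: Entropy is maximized by uniform distributions and minimized by concentrated distributions.

- Uniform distributions have maximum entropy log₂(5) = 2.3219 bits
- The more "peaked" or concentrated a distribution, the lower its entropy

Entropies:
  H(A) = 2.3219 bits
  H(B) = 2.2845 bits
  H(C) = 1.1536 bits

Ranking: A > B > C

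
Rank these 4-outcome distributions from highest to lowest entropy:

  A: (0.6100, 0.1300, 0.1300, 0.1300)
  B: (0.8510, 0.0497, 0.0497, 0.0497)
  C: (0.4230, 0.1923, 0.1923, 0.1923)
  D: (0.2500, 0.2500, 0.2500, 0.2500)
D > C > A > B

Key insight: Entropy is maximized by uniform distributions and minimized by concentrated distributions.

Entropies:
  H(A) = 1.5829 bits
  H(B) = 0.8435 bits
  H(C) = 1.8973 bits
  H(D) = 2.0000 bits

Ranking: D > C > A > B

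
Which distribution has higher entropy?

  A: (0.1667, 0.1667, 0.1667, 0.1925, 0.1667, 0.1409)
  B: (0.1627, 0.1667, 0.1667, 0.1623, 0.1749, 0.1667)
B

Both distributions are close to uniform, making this a harder comparison.

H(A) = 2.5792 bits
H(B) = 2.5845 bits

The distribution closer to uniform has higher entropy.
Answer: B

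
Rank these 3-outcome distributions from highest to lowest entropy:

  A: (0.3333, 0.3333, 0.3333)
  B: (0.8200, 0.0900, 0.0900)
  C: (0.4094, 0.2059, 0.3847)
A > C > B

Key insight: Entropy is maximized by uniform distributions and minimized by concentrated distributions.

- Uniform distributions have maximum entropy log₂(3) = 1.5850 bits
- The more "peaked" or concentrated a distribution, the lower its entropy

Entropies:
  H(A) = 1.5850 bits
  H(B) = 0.8601 bits
  H(C) = 1.5271 bits

Ranking: A > C > B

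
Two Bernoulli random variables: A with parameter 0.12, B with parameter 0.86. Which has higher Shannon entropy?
B

For binary distributions, entropy is maximized at p=0.5 and decreases as p moves toward 0 or 1.

H(A) = H(0.12) = 0.5294 bits
H(B) = H(0.86) = 0.5842 bits

Distribution B (p=0.86) is closer to uniform (p=0.5), so it has higher entropy.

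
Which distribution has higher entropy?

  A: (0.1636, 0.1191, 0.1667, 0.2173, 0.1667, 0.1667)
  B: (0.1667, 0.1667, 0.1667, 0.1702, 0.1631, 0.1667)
B

Both distributions are close to uniform, making this a harder comparison.

H(A) = 2.5639 bits
H(B) = 2.5849 bits

The distribution closer to uniform has higher entropy.
Answer: B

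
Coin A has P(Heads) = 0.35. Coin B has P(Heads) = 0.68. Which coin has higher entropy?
A

For binary distributions, entropy is maximized at p=0.5 and decreases as p moves toward 0 or 1.

H(A) = H(0.35) = 0.9341 bits
H(B) = H(0.68) = 0.9044 bits

Distribution A (p=0.35) is closer to uniform (p=0.5), so it has higher entropy.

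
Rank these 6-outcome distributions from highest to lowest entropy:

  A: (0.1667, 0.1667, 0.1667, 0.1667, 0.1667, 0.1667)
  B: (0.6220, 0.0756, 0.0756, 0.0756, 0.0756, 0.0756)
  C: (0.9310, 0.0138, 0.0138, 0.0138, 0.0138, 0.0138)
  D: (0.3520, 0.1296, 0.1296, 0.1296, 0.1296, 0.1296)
A > D > B > C

Key insight: Entropy is maximized by uniform distributions and minimized by concentrated distributions.

Entropies:
  H(A) = 2.5850 bits
  H(B) = 1.8343 bits
  H(C) = 0.5224 bits
  H(D) = 2.4405 bits

Ranking: A > D > B > C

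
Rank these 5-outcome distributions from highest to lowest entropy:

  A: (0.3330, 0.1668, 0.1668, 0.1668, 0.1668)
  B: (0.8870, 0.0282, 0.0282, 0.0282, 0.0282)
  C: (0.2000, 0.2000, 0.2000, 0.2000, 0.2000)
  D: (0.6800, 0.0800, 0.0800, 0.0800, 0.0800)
C > A > D > B

Key insight: Entropy is maximized by uniform distributions and minimized by concentrated distributions.

Entropies:
  H(A) = 2.2520 bits
  H(B) = 0.7349 bits
  H(C) = 2.3219 bits
  H(D) = 1.5444 bits

Ranking: C > A > D > B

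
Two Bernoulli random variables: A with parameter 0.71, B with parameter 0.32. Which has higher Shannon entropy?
B

For binary distributions, entropy is maximized at p=0.5 and decreases as p moves toward 0 or 1.

H(A) = H(0.71) = 0.8687 bits
H(B) = H(0.32) = 0.9044 bits

Distribution B (p=0.32) is closer to uniform (p=0.5), so it has higher entropy.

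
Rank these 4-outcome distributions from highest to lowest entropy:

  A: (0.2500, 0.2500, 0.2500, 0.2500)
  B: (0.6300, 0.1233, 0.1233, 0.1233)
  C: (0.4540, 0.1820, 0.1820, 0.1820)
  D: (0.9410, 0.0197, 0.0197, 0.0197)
A > C > B > D

Key insight: Entropy is maximized by uniform distributions and minimized by concentrated distributions.

Entropies:
  H(A) = 2.0000 bits
  H(B) = 1.5371 bits
  H(C) = 1.8593 bits
  H(D) = 0.4170 bits

Ranking: A > C > B > D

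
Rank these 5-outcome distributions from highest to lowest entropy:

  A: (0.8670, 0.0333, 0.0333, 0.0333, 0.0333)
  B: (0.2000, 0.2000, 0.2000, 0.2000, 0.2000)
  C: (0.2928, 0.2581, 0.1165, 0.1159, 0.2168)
B > C > A

Key insight: Entropy is maximized by uniform distributions and minimized by concentrated distributions.

- Uniform distributions have maximum entropy log₂(5) = 2.3219 bits
- The more "peaked" or concentrated a distribution, the lower its entropy

Entropies:
  H(A) = 0.8316 bits
  H(B) = 2.3219 bits
  H(C) = 2.2229 bits

Ranking: B > C > A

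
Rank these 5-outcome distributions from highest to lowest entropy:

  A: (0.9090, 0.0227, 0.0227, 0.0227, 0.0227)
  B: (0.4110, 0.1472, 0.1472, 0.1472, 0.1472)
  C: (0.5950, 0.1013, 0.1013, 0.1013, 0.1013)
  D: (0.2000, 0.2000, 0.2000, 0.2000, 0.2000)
D > B > C > A

Key insight: Entropy is maximized by uniform distributions and minimized by concentrated distributions.

Entropies:
  H(A) = 0.6218 bits
  H(B) = 2.1550 bits
  H(C) = 1.7838 bits
  H(D) = 2.3219 bits

Ranking: D > B > C > A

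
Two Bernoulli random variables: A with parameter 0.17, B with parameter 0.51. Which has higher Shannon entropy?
B

For binary distributions, entropy is maximized at p=0.5 and decreases as p moves toward 0 or 1.

H(A) = H(0.17) = 0.6577 bits
H(B) = H(0.51) = 0.9997 bits

Distribution B (p=0.51) is closer to uniform (p=0.5), so it has higher entropy.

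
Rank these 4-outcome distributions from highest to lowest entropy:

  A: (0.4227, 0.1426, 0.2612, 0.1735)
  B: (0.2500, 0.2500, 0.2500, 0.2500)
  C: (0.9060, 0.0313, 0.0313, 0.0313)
B > A > C

Key insight: Entropy is maximized by uniform distributions and minimized by concentrated distributions.

- Uniform distributions have maximum entropy log₂(4) = 2.0000 bits
- The more "peaked" or concentrated a distribution, the lower its entropy

Entropies:
  H(A) = 1.8701 bits
  H(B) = 2.0000 bits
  H(C) = 0.5987 bits

Ranking: B > A > C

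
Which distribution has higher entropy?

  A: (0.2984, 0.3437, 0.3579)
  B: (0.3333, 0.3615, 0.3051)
B

Both distributions are close to uniform, making this a harder comparison.

H(A) = 1.5807 bits
H(B) = 1.5815 bits

The distribution closer to uniform has higher entropy.
Answer: B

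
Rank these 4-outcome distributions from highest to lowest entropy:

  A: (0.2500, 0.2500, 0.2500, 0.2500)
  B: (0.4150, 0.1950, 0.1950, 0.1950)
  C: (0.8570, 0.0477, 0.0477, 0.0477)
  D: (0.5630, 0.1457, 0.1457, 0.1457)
A > B > D > C

Key insight: Entropy is maximized by uniform distributions and minimized by concentrated distributions.

Entropies:
  H(A) = 2.0000 bits
  H(B) = 1.9063 bits
  H(C) = 0.8187 bits
  H(D) = 1.6811 bits

Ranking: A > B > D > C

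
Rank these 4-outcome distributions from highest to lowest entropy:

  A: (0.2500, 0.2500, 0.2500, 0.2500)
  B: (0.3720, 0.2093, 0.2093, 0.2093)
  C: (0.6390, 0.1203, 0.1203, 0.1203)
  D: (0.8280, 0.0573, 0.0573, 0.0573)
A > B > C > D

Key insight: Entropy is maximized by uniform distributions and minimized by concentrated distributions.

Entropies:
  H(A) = 2.0000 bits
  H(B) = 1.9476 bits
  H(C) = 1.5157 bits
  H(D) = 0.9349 bits

Ranking: A > B > C > D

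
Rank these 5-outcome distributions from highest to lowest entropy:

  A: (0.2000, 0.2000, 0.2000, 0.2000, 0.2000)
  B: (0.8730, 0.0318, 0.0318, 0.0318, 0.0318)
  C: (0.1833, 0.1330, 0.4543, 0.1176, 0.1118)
A > C > B

Key insight: Entropy is maximized by uniform distributions and minimized by concentrated distributions.

- Uniform distributions have maximum entropy log₂(5) = 2.3219 bits
- The more "peaked" or concentrated a distribution, the lower its entropy

Entropies:
  H(A) = 2.3219 bits
  H(B) = 0.8032 bits
  H(C) = 2.0694 bits

Ranking: A > C > B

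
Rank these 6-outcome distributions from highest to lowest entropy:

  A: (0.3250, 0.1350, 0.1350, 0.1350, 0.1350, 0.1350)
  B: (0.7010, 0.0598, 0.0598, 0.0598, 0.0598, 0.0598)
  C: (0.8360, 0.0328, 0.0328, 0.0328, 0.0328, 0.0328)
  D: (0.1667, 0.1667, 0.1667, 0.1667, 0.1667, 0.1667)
D > A > B > C

Key insight: Entropy is maximized by uniform distributions and minimized by concentrated distributions.

Entropies:
  H(A) = 2.4770 bits
  H(B) = 1.5743 bits
  H(C) = 1.0246 bits
  H(D) = 2.5850 bits

Ranking: D > A > B > C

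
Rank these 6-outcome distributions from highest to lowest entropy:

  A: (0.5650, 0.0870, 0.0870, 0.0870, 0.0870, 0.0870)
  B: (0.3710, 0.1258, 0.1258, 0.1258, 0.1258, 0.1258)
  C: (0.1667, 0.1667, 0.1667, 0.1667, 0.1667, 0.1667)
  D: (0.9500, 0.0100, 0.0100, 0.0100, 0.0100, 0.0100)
C > B > A > D

Key insight: Entropy is maximized by uniform distributions and minimized by concentrated distributions.

Entropies:
  H(A) = 1.9978 bits
  H(B) = 2.4119 bits
  H(C) = 2.5850 bits
  H(D) = 0.4025 bits

Ranking: C > B > A > D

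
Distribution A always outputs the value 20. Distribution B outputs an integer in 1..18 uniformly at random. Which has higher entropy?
B

A is deterministic, so H(A) = 0. B is uniform over 18 outcomes, so H(B) = log₂(18) = 4.170 bits. Any distribution with genuine randomness has higher entropy than a deterministic one.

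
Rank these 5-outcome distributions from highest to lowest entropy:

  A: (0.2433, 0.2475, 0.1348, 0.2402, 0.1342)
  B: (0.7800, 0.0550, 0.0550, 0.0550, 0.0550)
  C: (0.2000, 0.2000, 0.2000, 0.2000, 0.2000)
C > A > B

Key insight: Entropy is maximized by uniform distributions and minimized by concentrated distributions.

- Uniform distributions have maximum entropy log₂(5) = 2.3219 bits
- The more "peaked" or concentrated a distribution, the lower its entropy

Entropies:
  H(A) = 2.2676 bits
  H(B) = 1.2002 bits
  H(C) = 2.3219 bits

Ranking: C > A > B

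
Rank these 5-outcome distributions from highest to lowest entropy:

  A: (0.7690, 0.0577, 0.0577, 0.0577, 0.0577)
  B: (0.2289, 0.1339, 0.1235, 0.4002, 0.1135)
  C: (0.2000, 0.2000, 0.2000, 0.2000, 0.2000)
C > B > A

Key insight: Entropy is maximized by uniform distributions and minimized by concentrated distributions.

- Uniform distributions have maximum entropy log₂(5) = 2.3219 bits
- The more "peaked" or concentrated a distribution, the lower its entropy

Entropies:
  H(A) = 1.2418 bits
  H(B) = 2.1330 bits
  H(C) = 2.3219 bits

Ranking: C > B > A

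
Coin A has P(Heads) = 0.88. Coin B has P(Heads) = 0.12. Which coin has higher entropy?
Equal

For binary distributions, entropy is maximized at p=0.5 and decreases as p moves toward 0 or 1.

H(A) = H(0.88) = 0.5294 bits
H(B) = H(0.12) = 0.5294 bits

Both distributions are equally far from uniform (|0.88-0.5| = |0.12-0.5|), so they have the same entropy.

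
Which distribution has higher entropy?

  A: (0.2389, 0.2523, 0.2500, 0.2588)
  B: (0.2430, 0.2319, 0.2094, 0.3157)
A

Both distributions are close to uniform, making this a harder comparison.

H(A) = 1.9994 bits
H(B) = 1.9824 bits

The distribution closer to uniform has higher entropy.
Answer: A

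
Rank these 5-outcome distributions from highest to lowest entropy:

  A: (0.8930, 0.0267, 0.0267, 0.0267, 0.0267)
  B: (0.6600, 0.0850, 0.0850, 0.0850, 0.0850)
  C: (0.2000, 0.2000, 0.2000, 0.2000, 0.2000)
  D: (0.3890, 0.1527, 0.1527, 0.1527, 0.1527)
C > D > B > A

Key insight: Entropy is maximized by uniform distributions and minimized by concentrated distributions.

Entropies:
  H(A) = 0.7048 bits
  H(B) = 1.6048 bits
  H(C) = 2.3219 bits
  H(D) = 2.1862 bits

Ranking: C > D > B > A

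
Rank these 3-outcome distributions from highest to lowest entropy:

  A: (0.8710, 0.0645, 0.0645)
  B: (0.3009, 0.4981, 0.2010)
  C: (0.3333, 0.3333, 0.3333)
C > B > A

Key insight: Entropy is maximized by uniform distributions and minimized by concentrated distributions.

- Uniform distributions have maximum entropy log₂(3) = 1.5850 bits
- The more "peaked" or concentrated a distribution, the lower its entropy

Entropies:
  H(A) = 0.6837 bits
  H(B) = 1.4874 bits
  H(C) = 1.5850 bits

Ranking: C > B > A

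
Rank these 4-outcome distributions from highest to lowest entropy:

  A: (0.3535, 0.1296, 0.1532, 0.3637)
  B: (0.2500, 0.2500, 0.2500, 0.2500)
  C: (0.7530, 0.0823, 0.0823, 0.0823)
B > A > C

Key insight: Entropy is maximized by uniform distributions and minimized by concentrated distributions.

- Uniform distributions have maximum entropy log₂(4) = 2.0000 bits
- The more "peaked" or concentrated a distribution, the lower its entropy

Entropies:
  H(A) = 1.8577 bits
  H(B) = 2.0000 bits
  H(C) = 1.1980 bits

Ranking: B > A > C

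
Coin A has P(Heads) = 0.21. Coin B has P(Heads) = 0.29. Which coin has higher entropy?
B

For binary distributions, entropy is maximized at p=0.5 and decreases as p moves toward 0 or 1.

H(A) = H(0.21) = 0.7415 bits
H(B) = H(0.29) = 0.8687 bits

Distribution B (p=0.29) is closer to uniform (p=0.5), so it has higher entropy.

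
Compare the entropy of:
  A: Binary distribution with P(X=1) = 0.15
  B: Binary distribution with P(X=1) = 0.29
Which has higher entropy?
B

For binary distributions, entropy is maximized at p=0.5 and decreases as p moves toward 0 or 1.

H(A) = H(0.15) = 0.6098 bits
H(B) = H(0.29) = 0.8687 bits

Distribution B (p=0.29) is closer to uniform (p=0.5), so it has higher entropy.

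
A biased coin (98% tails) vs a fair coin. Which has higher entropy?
Fair coin

The fair coin is uniform (p=0.5), maximizing binary entropy at 1 bit. The biased coin has H(0.98) ≈ 0.141 bits — its outcome is more predictable, so its entropy is lower.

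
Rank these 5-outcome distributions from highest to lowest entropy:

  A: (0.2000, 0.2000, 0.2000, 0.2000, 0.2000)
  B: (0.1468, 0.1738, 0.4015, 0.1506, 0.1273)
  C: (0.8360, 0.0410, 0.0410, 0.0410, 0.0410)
A > B > C

Key insight: Entropy is maximized by uniform distributions and minimized by concentrated distributions.

- Uniform distributions have maximum entropy log₂(5) = 2.3219 bits
- The more "peaked" or concentrated a distribution, the lower its entropy

Entropies:
  H(A) = 2.3219 bits
  H(B) = 2.1636 bits
  H(C) = 0.9718 bits

Ranking: A > B > C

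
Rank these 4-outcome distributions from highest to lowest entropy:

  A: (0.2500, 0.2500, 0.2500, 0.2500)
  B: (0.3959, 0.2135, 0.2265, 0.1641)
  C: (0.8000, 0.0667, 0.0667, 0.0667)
A > B > C

Key insight: Entropy is maximized by uniform distributions and minimized by concentrated distributions.

- Uniform distributions have maximum entropy log₂(4) = 2.0000 bits
- The more "peaked" or concentrated a distribution, the lower its entropy

Entropies:
  H(A) = 2.0000 bits
  H(B) = 1.9180 bits
  H(C) = 1.0389 bits

Ranking: A > B > C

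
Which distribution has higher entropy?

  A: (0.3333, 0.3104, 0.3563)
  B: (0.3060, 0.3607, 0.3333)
A

Both distributions are close to uniform, making this a harder comparison.

H(A) = 1.5827 bits
H(B) = 1.5817 bits

The distribution closer to uniform has higher entropy.
Answer: A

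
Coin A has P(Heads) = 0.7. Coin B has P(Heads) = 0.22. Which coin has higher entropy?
A

For binary distributions, entropy is maximized at p=0.5 and decreases as p moves toward 0 or 1.

H(A) = H(0.7) = 0.8813 bits
H(B) = H(0.22) = 0.7602 bits

Distribution A (p=0.7) is closer to uniform (p=0.5), so it has higher entropy.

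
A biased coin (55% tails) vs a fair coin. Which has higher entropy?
Fair coin

The fair coin is uniform (p=0.5), maximizing binary entropy at 1 bit. The biased coin has H(0.55) ≈ 0.993 bits — its outcome is more predictable, so its entropy is lower.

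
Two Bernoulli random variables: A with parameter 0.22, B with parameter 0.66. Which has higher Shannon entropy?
B

For binary distributions, entropy is maximized at p=0.5 and decreases as p moves toward 0 or 1.

H(A) = H(0.22) = 0.7602 bits
H(B) = H(0.66) = 0.9248 bits

Distribution B (p=0.66) is closer to uniform (p=0.5), so it has higher entropy.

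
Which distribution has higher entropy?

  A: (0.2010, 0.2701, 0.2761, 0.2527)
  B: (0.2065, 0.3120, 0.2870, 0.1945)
A

Both distributions are close to uniform, making this a harder comparison.

H(A) = 1.9895 bits
H(B) = 1.9705 bits

The distribution closer to uniform has higher entropy.
Answer: A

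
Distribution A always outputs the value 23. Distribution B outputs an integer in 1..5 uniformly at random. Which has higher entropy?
B

A is deterministic, so H(A) = 0. B is uniform over 5 outcomes, so H(B) = log₂(5) = 2.322 bits. Any distribution with genuine randomness has higher entropy than a deterministic one.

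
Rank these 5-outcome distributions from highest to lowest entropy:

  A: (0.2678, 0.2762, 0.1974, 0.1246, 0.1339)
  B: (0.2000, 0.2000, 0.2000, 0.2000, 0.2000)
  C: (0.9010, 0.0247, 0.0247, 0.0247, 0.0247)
B > A > C

Key insight: Entropy is maximized by uniform distributions and minimized by concentrated distributions.

- Uniform distributions have maximum entropy log₂(5) = 2.3219 bits
- The more "peaked" or concentrated a distribution, the lower its entropy

Entropies:
  H(A) = 2.2467 bits
  H(B) = 2.3219 bits
  H(C) = 0.6638 bits

Ranking: B > A > C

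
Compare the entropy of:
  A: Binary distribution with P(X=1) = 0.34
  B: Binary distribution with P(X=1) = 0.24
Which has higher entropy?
A

For binary distributions, entropy is maximized at p=0.5 and decreases as p moves toward 0 or 1.

H(A) = H(0.34) = 0.9248 bits
H(B) = H(0.24) = 0.7950 bits

Distribution A (p=0.34) is closer to uniform (p=0.5), so it has higher entropy.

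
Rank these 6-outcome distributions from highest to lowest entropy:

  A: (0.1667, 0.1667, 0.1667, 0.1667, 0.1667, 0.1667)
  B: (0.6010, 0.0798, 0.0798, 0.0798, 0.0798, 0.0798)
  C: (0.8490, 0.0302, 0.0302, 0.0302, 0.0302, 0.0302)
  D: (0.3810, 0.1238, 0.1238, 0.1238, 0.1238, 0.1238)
A > D > B > C

Key insight: Entropy is maximized by uniform distributions and minimized by concentrated distributions.

Entropies:
  H(A) = 2.5850 bits
  H(B) = 1.8968 bits
  H(C) = 0.9629 bits
  H(D) = 2.3960 bits

Ranking: A > D > B > C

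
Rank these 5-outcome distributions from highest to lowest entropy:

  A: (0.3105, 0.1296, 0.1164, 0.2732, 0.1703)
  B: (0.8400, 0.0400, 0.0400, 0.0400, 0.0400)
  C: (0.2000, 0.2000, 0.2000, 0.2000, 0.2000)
C > A > B

Key insight: Entropy is maximized by uniform distributions and minimized by concentrated distributions.

- Uniform distributions have maximum entropy log₂(5) = 2.3219 bits
- The more "peaked" or concentrated a distribution, the lower its entropy

Entropies:
  H(A) = 2.2134 bits
  H(B) = 0.9543 bits
  H(C) = 2.3219 bits

Ranking: C > A > B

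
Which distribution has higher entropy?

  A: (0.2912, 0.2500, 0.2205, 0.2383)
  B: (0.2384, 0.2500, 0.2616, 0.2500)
B

Both distributions are close to uniform, making this a harder comparison.

H(A) = 1.9923 bits
H(B) = 1.9992 bits

The distribution closer to uniform has higher entropy.
Answer: B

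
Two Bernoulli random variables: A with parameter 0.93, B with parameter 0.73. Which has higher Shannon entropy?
B

For binary distributions, entropy is maximized at p=0.5 and decreases as p moves toward 0 or 1.

H(A) = H(0.93) = 0.3659 bits
H(B) = H(0.73) = 0.8415 bits

Distribution B (p=0.73) is closer to uniform (p=0.5), so it has higher entropy.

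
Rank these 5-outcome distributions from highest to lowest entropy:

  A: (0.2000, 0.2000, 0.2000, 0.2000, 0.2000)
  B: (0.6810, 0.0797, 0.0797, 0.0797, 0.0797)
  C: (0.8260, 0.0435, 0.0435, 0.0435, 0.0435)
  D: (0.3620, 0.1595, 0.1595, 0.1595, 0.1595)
A > D > B > C

Key insight: Entropy is maximized by uniform distributions and minimized by concentrated distributions.

Entropies:
  H(A) = 2.3219 bits
  H(B) = 1.5413 bits
  H(C) = 1.0148 bits
  H(D) = 2.2203 bits

Ranking: A > D > B > C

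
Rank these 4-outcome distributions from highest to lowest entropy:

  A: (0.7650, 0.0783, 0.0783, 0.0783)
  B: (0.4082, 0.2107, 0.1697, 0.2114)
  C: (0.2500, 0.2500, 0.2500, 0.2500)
C > B > A

Key insight: Entropy is maximized by uniform distributions and minimized by concentrated distributions.

- Uniform distributions have maximum entropy log₂(4) = 2.0000 bits
- The more "peaked" or concentrated a distribution, the lower its entropy

Entropies:
  H(A) = 1.1591 bits
  H(B) = 1.9092 bits
  H(C) = 2.0000 bits

Ranking: C > B > A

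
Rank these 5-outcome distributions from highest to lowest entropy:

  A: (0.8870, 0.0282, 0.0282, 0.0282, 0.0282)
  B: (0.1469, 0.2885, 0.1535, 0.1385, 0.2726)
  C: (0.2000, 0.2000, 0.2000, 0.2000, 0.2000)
C > B > A

Key insight: Entropy is maximized by uniform distributions and minimized by concentrated distributions.

- Uniform distributions have maximum entropy log₂(5) = 2.3219 bits
- The more "peaked" or concentrated a distribution, the lower its entropy

Entropies:
  H(A) = 0.7349 bits
  H(B) = 2.2451 bits
  H(C) = 2.3219 bits

Ranking: C > B > A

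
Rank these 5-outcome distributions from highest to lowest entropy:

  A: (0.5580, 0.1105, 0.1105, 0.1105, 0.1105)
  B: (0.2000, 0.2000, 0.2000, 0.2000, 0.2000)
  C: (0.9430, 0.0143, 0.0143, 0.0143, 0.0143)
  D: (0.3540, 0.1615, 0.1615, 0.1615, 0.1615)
B > D > A > C

Key insight: Entropy is maximized by uniform distributions and minimized by concentrated distributions.

Entropies:
  H(A) = 1.8743 bits
  H(B) = 2.3219 bits
  H(C) = 0.4294 bits
  H(D) = 2.2296 bits

Ranking: B > D > A > C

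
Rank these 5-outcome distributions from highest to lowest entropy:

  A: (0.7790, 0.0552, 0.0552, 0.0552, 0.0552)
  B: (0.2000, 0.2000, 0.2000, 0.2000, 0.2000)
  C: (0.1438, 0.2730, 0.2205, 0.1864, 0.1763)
B > C > A

Key insight: Entropy is maximized by uniform distributions and minimized by concentrated distributions.

- Uniform distributions have maximum entropy log₂(5) = 2.3219 bits
- The more "peaked" or concentrated a distribution, the lower its entropy

Entropies:
  H(A) = 1.2040 bits
  H(B) = 2.3219 bits
  H(C) = 2.2878 bits

Ranking: B > C > A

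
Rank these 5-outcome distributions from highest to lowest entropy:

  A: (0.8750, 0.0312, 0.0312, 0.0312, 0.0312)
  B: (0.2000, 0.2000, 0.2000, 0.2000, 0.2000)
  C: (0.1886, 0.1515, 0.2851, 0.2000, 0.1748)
B > C > A

Key insight: Entropy is maximized by uniform distributions and minimized by concentrated distributions.

- Uniform distributions have maximum entropy log₂(5) = 2.3219 bits
- The more "peaked" or concentrated a distribution, the lower its entropy

Entropies:
  H(A) = 0.7936 bits
  H(B) = 2.3219 bits
  H(C) = 2.2867 bits

Ranking: B > C > A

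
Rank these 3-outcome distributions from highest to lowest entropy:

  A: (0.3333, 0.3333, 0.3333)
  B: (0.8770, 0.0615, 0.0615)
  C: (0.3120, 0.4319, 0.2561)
A > C > B

Key insight: Entropy is maximized by uniform distributions and minimized by concentrated distributions.

- Uniform distributions have maximum entropy log₂(3) = 1.5850 bits
- The more "peaked" or concentrated a distribution, the lower its entropy

Entropies:
  H(A) = 1.5850 bits
  H(B) = 0.6609 bits
  H(C) = 1.5507 bits

Ranking: A > C > B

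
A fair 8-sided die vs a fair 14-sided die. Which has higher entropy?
14-sided die

Both are uniform distributions; for uniform over n outcomes, H = log₂(n). H(8-sided) = log₂(8) = 3.000 bits and H(14-sided) = log₂(14) = 3.807 bits. More outcomes in a uniform distribution means higher entropy.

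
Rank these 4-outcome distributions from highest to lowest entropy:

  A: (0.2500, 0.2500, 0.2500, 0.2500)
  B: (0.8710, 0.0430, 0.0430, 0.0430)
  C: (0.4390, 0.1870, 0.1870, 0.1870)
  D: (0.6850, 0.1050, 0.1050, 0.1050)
A > C > D > B

Key insight: Entropy is maximized by uniform distributions and minimized by concentrated distributions.

Entropies:
  H(A) = 2.0000 bits
  H(B) = 0.7591 bits
  H(C) = 1.8784 bits
  H(D) = 1.3981 bits

Ranking: A > C > D > B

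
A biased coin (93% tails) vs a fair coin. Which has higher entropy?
Fair coin

The fair coin is uniform (p=0.5), maximizing binary entropy at 1 bit. The biased coin has H(0.93) ≈ 0.366 bits — its outcome is more predictable, so its entropy is lower.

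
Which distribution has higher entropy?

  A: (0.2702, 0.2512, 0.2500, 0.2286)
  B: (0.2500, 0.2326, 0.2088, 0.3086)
A

Both distributions are close to uniform, making this a harder comparison.

H(A) = 1.9975 bits
H(B) = 1.9847 bits

The distribution closer to uniform has higher entropy.
Answer: A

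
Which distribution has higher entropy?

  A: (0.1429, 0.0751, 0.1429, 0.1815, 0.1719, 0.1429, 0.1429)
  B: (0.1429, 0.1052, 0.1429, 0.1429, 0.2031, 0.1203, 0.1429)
B

Both distributions are close to uniform, making this a harder comparison.

H(A) = 2.7684 bits
H(B) = 2.7806 bits

The distribution closer to uniform has higher entropy.
Answer: B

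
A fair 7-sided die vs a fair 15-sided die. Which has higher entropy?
15-sided die

Both are uniform distributions; for uniform over n outcomes, H = log₂(n). H(7-sided) = log₂(7) = 2.807 bits and H(15-sided) = log₂(15) = 3.907 bits. More outcomes in a uniform distribution means higher entropy.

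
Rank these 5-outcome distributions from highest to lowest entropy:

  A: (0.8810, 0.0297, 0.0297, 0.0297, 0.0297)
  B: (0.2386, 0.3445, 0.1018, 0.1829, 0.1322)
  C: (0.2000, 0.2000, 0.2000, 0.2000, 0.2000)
C > B > A

Key insight: Entropy is maximized by uniform distributions and minimized by concentrated distributions.

- Uniform distributions have maximum entropy log₂(5) = 2.3219 bits
- The more "peaked" or concentrated a distribution, the lower its entropy

Entropies:
  H(A) = 0.7645 bits
  H(B) = 2.1927 bits
  H(C) = 2.3219 bits

Ranking: C > B > A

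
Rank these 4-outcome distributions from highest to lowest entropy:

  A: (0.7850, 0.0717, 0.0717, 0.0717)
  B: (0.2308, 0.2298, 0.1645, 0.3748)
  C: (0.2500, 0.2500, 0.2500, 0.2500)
C > B > A

Key insight: Entropy is maximized by uniform distributions and minimized by concentrated distributions.

- Uniform distributions have maximum entropy log₂(4) = 2.0000 bits
- The more "peaked" or concentrated a distribution, the lower its entropy

Entropies:
  H(A) = 1.0917 bits
  H(B) = 1.9348 bits
  H(C) = 2.0000 bits

Ranking: C > B > A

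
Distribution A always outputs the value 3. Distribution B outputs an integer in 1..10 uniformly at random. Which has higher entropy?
B

A is deterministic, so H(A) = 0. B is uniform over 10 outcomes, so H(B) = log₂(10) = 3.322 bits. Any distribution with genuine randomness has higher entropy than a deterministic one.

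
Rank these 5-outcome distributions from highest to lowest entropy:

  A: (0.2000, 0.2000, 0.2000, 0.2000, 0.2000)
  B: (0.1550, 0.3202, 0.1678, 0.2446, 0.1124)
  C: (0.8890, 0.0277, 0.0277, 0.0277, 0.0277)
A > B > C

Key insight: Entropy is maximized by uniform distributions and minimized by concentrated distributions.

- Uniform distributions have maximum entropy log₂(5) = 2.3219 bits
- The more "peaked" or concentrated a distribution, the lower its entropy

Entropies:
  H(A) = 2.3219 bits
  H(B) = 2.2264 bits
  H(C) = 0.7249 bits

Ranking: A > B > C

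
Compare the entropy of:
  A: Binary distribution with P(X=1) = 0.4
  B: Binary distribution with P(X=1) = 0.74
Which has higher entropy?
A

For binary distributions, entropy is maximized at p=0.5 and decreases as p moves toward 0 or 1.

H(A) = H(0.4) = 0.9710 bits
H(B) = H(0.74) = 0.8267 bits

Distribution A (p=0.4) is closer to uniform (p=0.5), so it has higher entropy.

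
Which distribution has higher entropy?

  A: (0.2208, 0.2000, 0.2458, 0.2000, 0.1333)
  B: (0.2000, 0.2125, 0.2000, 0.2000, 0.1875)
B

Both distributions are close to uniform, making this a harder comparison.

H(A) = 2.2952 bits
H(B) = 2.3208 bits

The distribution closer to uniform has higher entropy.
Answer: B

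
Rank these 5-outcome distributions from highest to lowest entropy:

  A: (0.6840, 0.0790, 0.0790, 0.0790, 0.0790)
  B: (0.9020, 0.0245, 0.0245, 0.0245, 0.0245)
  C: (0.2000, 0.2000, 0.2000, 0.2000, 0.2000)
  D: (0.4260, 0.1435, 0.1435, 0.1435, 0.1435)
C > D > A > B

Key insight: Entropy is maximized by uniform distributions and minimized by concentrated distributions.

Entropies:
  H(A) = 1.5320 bits
  H(B) = 0.6586 bits
  H(C) = 2.3219 bits
  H(D) = 2.1321 bits

Ranking: C > D > A > B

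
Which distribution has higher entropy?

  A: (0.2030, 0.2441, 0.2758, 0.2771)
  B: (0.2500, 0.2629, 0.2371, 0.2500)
B

Both distributions are close to uniform, making this a harder comparison.

H(A) = 1.9892 bits
H(B) = 1.9990 bits

The distribution closer to uniform has higher entropy.
Answer: B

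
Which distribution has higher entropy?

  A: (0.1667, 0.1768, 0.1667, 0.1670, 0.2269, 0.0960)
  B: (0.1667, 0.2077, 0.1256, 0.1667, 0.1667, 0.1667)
B

Both distributions are close to uniform, making this a harder comparison.

H(A) = 2.5449 bits
H(B) = 2.5702 bits

The distribution closer to uniform has higher entropy.
Answer: B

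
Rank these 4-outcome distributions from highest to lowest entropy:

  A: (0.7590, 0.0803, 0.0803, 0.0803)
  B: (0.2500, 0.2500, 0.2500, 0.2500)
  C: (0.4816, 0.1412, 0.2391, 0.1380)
B > C > A

Key insight: Entropy is maximized by uniform distributions and minimized by concentrated distributions.

- Uniform distributions have maximum entropy log₂(4) = 2.0000 bits
- The more "peaked" or concentrated a distribution, the lower its entropy

Entropies:
  H(A) = 1.1787 bits
  H(B) = 2.0000 bits
  H(C) = 1.7944 bits

Ranking: B > C > A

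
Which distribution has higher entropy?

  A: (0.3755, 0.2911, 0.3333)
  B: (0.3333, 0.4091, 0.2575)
A

Both distributions are close to uniform, making this a harder comparison.

H(A) = 1.5772 bits
H(B) = 1.5599 bits

The distribution closer to uniform has higher entropy.
Answer: A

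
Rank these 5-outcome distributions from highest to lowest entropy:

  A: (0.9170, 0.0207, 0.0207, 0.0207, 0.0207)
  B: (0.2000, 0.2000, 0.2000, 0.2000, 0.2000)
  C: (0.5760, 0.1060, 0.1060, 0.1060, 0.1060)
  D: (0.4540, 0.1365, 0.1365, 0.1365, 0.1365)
B > D > C > A

Key insight: Entropy is maximized by uniform distributions and minimized by concentrated distributions.

Entropies:
  H(A) = 0.5787 bits
  H(B) = 2.3219 bits
  H(C) = 1.8313 bits
  H(D) = 2.0859 bits

Ranking: B > D > C > A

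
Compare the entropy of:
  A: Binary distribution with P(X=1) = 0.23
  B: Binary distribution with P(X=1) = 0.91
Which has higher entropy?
A

For binary distributions, entropy is maximized at p=0.5 and decreases as p moves toward 0 or 1.

H(A) = H(0.23) = 0.7780 bits
H(B) = H(0.91) = 0.4365 bits

Distribution A (p=0.23) is closer to uniform (p=0.5), so it has higher entropy.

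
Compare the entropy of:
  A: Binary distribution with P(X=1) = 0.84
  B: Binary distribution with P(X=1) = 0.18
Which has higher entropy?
B

For binary distributions, entropy is maximized at p=0.5 and decreases as p moves toward 0 or 1.

H(A) = H(0.84) = 0.6343 bits
H(B) = H(0.18) = 0.6801 bits

Distribution B (p=0.18) is closer to uniform (p=0.5), so it has higher entropy.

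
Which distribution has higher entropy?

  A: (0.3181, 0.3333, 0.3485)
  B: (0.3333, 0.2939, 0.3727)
A

Both distributions are close to uniform, making this a harder comparison.

H(A) = 1.5840 bits
H(B) = 1.5782 bits

The distribution closer to uniform has higher entropy.
Answer: A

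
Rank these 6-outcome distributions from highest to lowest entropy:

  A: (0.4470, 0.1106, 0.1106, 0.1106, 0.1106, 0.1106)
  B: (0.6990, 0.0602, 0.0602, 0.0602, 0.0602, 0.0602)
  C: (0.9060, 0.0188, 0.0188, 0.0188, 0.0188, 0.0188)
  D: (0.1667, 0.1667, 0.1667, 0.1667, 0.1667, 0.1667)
D > A > B > C

Key insight: Entropy is maximized by uniform distributions and minimized by concentrated distributions.

Entropies:
  H(A) = 2.2759 bits
  H(B) = 1.5814 bits
  H(C) = 0.6679 bits
  H(D) = 2.5850 bits

Ranking: D > A > B > C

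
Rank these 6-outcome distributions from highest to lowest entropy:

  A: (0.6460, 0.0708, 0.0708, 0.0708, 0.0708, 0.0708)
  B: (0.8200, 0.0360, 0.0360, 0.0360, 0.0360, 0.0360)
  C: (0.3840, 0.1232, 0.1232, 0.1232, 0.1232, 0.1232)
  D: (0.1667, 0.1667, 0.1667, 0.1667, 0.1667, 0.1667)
D > C > A > B

Key insight: Entropy is maximized by uniform distributions and minimized by concentrated distributions.

Entropies:
  H(A) = 1.7596 bits
  H(B) = 1.0980 bits
  H(C) = 2.3911 bits
  H(D) = 2.5850 bits

Ranking: D > C > A > B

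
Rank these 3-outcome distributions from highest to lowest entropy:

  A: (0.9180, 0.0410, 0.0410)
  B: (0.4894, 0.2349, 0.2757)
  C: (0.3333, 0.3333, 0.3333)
C > B > A

Key insight: Entropy is maximized by uniform distributions and minimized by concentrated distributions.

- Uniform distributions have maximum entropy log₂(3) = 1.5850 bits
- The more "peaked" or concentrated a distribution, the lower its entropy

Entropies:
  H(A) = 0.4912 bits
  H(B) = 1.5079 bits
  H(C) = 1.5850 bits

Ranking: C > B > A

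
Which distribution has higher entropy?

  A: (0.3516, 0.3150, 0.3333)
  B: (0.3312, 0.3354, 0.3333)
B

Both distributions are close to uniform, making this a harder comparison.

H(A) = 1.5835 bits
H(B) = 1.5849 bits

The distribution closer to uniform has higher entropy.
Answer: B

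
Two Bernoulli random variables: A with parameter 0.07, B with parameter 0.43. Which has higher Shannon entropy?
B

For binary distributions, entropy is maximized at p=0.5 and decreases as p moves toward 0 or 1.

H(A) = H(0.07) = 0.3659 bits
H(B) = H(0.43) = 0.9858 bits

Distribution B (p=0.43) is closer to uniform (p=0.5), so it has higher entropy.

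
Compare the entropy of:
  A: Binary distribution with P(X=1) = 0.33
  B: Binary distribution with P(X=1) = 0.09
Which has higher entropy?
A

For binary distributions, entropy is maximized at p=0.5 and decreases as p moves toward 0 or 1.

H(A) = H(0.33) = 0.9149 bits
H(B) = H(0.09) = 0.4365 bits

Distribution A (p=0.33) is closer to uniform (p=0.5), so it has higher entropy.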